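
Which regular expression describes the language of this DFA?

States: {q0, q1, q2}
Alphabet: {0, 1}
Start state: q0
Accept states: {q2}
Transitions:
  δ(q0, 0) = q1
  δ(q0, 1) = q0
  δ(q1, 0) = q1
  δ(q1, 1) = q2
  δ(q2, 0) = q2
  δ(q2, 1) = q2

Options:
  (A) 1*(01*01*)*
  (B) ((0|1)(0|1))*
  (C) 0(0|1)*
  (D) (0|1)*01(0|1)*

Testing sample strings against the DFA:
  '10100' -> accepted
  '010' -> accepted
  '10010' -> accepted
  '00' -> rejected
Checking each option for a counterexample:
  (A) 1*(01*01*)*: ε is rejected by the DFA but matches the regex → eliminated
  (B) ((0|1)(0|1))*: ε is rejected by the DFA but matches the regex → eliminated
  (C) 0(0|1)*: '0' is rejected by the DFA but matches the regex → eliminated
  (D) (0|1)*01(0|1)*: agrees with the DFA on all strings of length ≤ 4
Only (D) (0|1)*01(0|1)* is consistent with the DFA.

Final answer: (D) (0|1)*01(0|1)*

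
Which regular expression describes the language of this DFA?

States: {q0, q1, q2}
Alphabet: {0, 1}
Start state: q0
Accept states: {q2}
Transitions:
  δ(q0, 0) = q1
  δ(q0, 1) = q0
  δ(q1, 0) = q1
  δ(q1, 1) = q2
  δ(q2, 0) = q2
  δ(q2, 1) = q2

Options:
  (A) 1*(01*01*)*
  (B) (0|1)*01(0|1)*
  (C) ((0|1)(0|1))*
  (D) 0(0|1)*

Testing sample strings against the DFA:
  '100' -> rejected
  '10' -> rejected
  '11111' -> rejected
  '011' -> accepted
Checking each option for a counterexample:
  (A) 1*(01*01*)*: ε is rejected by the DFA but matches the regex → eliminated
  (B) (0|1)*01(0|1)*: agrees with the DFA on all strings of length ≤ 4
  (C) ((0|1)(0|1))*: ε is rejected by the DFA but matches the regex → eliminated
  (D) 0(0|1)*: '0' is rejected by the DFA but matches the regex → eliminated
Only (B) (0|1)*01(0|1)* is consistent with the DFA.

Final answer: (B) (0|1)*01(0|1)*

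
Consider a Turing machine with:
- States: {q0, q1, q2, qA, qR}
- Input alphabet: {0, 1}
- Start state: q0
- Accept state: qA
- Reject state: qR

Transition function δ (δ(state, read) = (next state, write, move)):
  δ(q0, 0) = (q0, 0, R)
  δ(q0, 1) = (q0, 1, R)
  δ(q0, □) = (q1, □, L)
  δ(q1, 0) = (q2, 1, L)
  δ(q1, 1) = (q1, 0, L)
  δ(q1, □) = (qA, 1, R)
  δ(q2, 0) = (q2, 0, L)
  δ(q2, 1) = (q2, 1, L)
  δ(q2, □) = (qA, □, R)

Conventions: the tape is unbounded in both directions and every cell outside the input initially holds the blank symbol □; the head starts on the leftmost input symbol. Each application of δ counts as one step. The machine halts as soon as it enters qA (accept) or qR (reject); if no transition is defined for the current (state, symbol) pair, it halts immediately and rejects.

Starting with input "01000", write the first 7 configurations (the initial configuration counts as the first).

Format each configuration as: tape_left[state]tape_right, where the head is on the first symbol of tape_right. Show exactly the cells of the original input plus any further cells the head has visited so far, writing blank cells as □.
Step 0: [q0]01000 (head at position 0)
Step 1: δ(q0, 0) = (q0, 0, R)  ⊢  0[q0]1000 (head at position 1)
Step 2: δ(q0, 1) = (q0, 1, R)  ⊢  01[q0]000 (head at position 2)
Step 3: δ(q0, 0) = (q0, 0, R)  ⊢  010[q0]00 (head at position 3)
Step 4: δ(q0, 0) = (q0, 0, R)  ⊢  0100[q0]0 (head at position 4)
Step 5: δ(q0, 0) = (q0, 0, R)  ⊢  01000[q0]□ (head at position 5)
Step 6: δ(q0, □) = (q1, □, L)  ⊢  0100[q1]0□ (head at position 4)

Final answer: [q0]01000 ⊢ 0[q0]1000 ⊢ 01[q0]000 ⊢ 010[q0]00 ⊢ 0100[q0]0 ⊢ 01000[q0]□ ⊢ 0100[q1]0□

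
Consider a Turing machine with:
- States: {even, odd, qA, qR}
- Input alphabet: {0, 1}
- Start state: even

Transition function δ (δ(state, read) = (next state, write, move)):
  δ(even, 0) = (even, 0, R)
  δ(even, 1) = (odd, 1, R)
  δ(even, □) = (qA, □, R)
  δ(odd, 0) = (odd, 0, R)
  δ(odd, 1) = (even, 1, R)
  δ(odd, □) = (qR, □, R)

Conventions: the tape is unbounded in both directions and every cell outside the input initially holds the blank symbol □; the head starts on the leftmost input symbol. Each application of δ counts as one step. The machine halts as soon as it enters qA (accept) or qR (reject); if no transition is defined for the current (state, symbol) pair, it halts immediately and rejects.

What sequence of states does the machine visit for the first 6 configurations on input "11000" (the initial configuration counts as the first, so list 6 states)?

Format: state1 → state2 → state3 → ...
Step 0: [even]11000 (head at position 0)
Step 1: δ(even, 1) = (odd, 1, R)  ⊢  1[odd]1000 (head at position 1)
Step 2: δ(odd, 1) = (even, 1, R)  ⊢  11[even]000 (head at position 2)
Step 3: δ(even, 0) = (even, 0, R)  ⊢  110[even]00 (head at position 3)
Step 4: δ(even, 0) = (even, 0, R)  ⊢  1100[even]0 (head at position 4)
Step 5: δ(even, 0) = (even, 0, R)  ⊢  11000[even]□ (head at position 5)
Reading off the states of these 6 configurations: even → odd → even → even → even → even

Final answer: even → odd → even → even → even → even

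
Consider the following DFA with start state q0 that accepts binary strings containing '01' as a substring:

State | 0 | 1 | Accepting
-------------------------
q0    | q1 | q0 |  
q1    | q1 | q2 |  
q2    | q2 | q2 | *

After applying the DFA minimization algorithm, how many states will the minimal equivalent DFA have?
All 3 states are reachable from q0, so none can be removed as unreachable.
Table-filling: first mark every (accepting, non-accepting) pair as distinguishable (accepting: {q2}; non-accepting: {q0, q1}).
Round 1: (q0, q1) on '1' go to q0 and q2, already distinguishable → mark.
Every pair of states is distinguishable, so the DFA is already minimal.
Equivalence classes: {q0}, {q1}, {q2} → 3 states.

Final answer: 3 states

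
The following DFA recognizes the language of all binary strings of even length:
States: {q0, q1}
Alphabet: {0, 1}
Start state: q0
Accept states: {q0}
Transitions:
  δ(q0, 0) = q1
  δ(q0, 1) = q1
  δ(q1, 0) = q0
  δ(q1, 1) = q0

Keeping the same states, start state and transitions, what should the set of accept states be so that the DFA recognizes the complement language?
The DFA is complete (every state has a transition on every symbol), so the complement
is recognized by the same DFA with accepting and non-accepting states swapped.
Original accept states: {q0}
Complement accept states = All states - Original accept states
= {q0, q1} - {q0}
= {q1}
Complement language: strings of ODD length

Final answer: {q1}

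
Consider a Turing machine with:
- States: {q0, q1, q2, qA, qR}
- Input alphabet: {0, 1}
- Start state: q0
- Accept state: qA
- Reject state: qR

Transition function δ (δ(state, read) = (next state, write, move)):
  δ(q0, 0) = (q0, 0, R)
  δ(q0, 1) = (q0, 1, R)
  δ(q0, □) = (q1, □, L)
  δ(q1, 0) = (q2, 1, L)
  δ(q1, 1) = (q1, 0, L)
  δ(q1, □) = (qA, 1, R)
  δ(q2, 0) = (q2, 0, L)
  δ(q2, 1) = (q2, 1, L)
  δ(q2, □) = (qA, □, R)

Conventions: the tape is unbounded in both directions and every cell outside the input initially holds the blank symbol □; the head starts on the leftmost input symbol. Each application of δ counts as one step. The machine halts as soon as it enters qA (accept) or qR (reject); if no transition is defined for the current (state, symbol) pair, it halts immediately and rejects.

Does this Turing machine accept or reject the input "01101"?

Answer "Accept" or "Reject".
Step 0: [q0]01101 (head at position 0)
Step 1: δ(q0, 0) = (q0, 0, R)  ⊢  0[q0]1101 (head at position 1)
Step 2: δ(q0, 1) = (q0, 1, R)  ⊢  01[q0]101 (head at position 2)
Step 3: δ(q0, 1) = (q0, 1, R)  ⊢  011[q0]01 (head at position 3)
Step 4: δ(q0, 0) = (q0, 0, R)  ⊢  0110[q0]1 (head at position 4)
Step 5: δ(q0, 1) = (q0, 1, R)  ⊢  01101[q0]□ (head at position 5)
Step 6: δ(q0, □) = (q1, □, L)  ⊢  0110[q1]1□ (head at position 4)
Step 7: δ(q1, 1) = (q1, 0, L)  ⊢  011[q1]00□ (head at position 3)
Step 8: δ(q1, 0) = (q2, 1, L)  ⊢  01[q2]110□ (head at position 2)
Step 9: δ(q2, 1) = (q2, 1, L)  ⊢  0[q2]1110□ (head at position 1)
Step 10: δ(q2, 1) = (q2, 1, L)  ⊢  [q2]01110□ (head at position 0)
Step 11: δ(q2, 0) = (q2, 0, L)  ⊢  [q2]□01110□ (head at position -1)
Step 12: δ(q2, □) = (qA, □, R)  ⊢  □[qA]01110□ (head at position 0)
The machine is in qA, so it halts and accepts.

Final answer: Accept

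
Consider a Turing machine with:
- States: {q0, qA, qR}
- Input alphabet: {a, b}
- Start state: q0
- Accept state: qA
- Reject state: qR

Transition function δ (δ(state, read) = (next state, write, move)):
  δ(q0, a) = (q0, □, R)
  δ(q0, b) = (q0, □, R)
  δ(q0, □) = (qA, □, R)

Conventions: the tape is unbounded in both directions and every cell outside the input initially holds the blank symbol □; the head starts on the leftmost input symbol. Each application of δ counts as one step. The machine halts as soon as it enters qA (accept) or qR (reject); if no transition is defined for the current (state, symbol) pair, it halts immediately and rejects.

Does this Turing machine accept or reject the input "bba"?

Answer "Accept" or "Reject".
Step 0: [q0]bba (head at position 0)
Step 1: δ(q0, b) = (q0, □, R)  ⊢  □[q0]ba (head at position 1)
Step 2: δ(q0, b) = (q0, □, R)  ⊢  □□[q0]a (head at position 2)
Step 3: δ(q0, a) = (q0, □, R)  ⊢  □□□[q0]□ (head at position 3)
Step 4: δ(q0, □) = (qA, □, R)  ⊢  □□□□[qA]□ (head at position 4)
The machine is in qA, so it halts and accepts.

Final answer: Accept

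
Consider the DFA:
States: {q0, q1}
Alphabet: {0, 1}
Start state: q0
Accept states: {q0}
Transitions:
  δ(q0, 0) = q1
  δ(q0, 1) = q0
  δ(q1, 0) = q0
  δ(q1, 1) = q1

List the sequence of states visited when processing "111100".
Starting at q0
Read '1': q0 -> q0
Read '1': q0 -> q0
Read '1': q0 -> q0
Read '1': q0 -> q0
Read '0': q0 -> q1
Read '0': q1 -> q0

Final answer: q0 -> q0 -> q0 -> q0 -> q0 -> q1 -> q0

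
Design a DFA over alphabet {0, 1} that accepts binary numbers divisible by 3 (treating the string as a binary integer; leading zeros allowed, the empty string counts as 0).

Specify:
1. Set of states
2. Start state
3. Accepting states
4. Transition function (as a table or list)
One valid DFA (any DFA recognizing the same language is acceptable):
States: {q0, q1, q2}
Start: q0
Accepting: {q0}
Transitions (accepting states marked with *):
State | 0 | 1 | Accepting
-------------------------
q0    | q0 | q1 | *
q1    | q2 | q0 |  
q2    | q1 | q2 |  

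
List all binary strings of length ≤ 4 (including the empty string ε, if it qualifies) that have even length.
Checking every binary string of length 0 to 4:
  Length 0: accepted: ε | rejected: (none)
  Length 1: accepted: (none) | rejected: 0, 1
  Length 2: accepted: 00, 01, 10, 11 | rejected: (none)
  Length 3: accepted: (none) | rejected: 000, 001, 010, 011, 100, 101, 110, 111
  Length 4: accepted: 0000, 0001, 0010, 0011, 0100, 0101, 0110, 0111, 1000, 1001, 1010, 1011, 1100, 1101, 1110, 1111 | rejected: (none)
Total: 21 string(s).

Final answer: ε, 00, 01, 10, 11, 0000, 0001, 0010, 0011, 0100, 0101, 0110, 0111, 1000, 1001, 1010, 1011, 1100, 1101, 1110, 1111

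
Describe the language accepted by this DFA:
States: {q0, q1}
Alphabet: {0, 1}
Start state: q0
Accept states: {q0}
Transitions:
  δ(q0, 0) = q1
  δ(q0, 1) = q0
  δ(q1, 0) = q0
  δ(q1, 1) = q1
Analyzing the DFA structure:
Start state: q0
Accept states: {q0}
Interpreting what each state remembers (checking against the transitions):
  q0: an even number of 0s has been read so far
  q1: an odd number of 0s has been read so far
  δ(q0, 0): in q0 (an even number of 0s has been read so far), after reading 0 we have: an odd number of 0s has been read so far → q1
  δ(q0, 1): in q0 (an even number of 0s has been read so far), after reading 1 we have: an even number of 0s has been read so far → q0
  δ(q1, 0): in q1 (an odd number of 0s has been read so far), after reading 0 we have: an even number of 0s has been read so far → q0
  δ(q1, 1): in q1 (an odd number of 0s has been read so far), after reading 1 we have: an odd number of 0s has been read so far → q1
A string is accepted iff it ends in {q0}, i.e. an even number of 0s has been read so far.
Language: All binary strings with an even number of 0s

Final answer: All binary strings with an even number of 0s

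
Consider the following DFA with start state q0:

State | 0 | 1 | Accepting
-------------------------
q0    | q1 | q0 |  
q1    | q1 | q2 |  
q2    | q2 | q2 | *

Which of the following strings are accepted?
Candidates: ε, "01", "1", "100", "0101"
ε: q0; q0 is not accepting → rejected
"01": q0 → q1 → q2; q2 is accepting → accepted
"1": q0 → q0; q0 is not accepting → rejected
"100": q0 → q0 → q1 → q1; q1 is not accepting → rejected
"0101": q0 → q1 → q2 → q2 → q2; q2 is accepting → accepted

Final answer: "01", "0101"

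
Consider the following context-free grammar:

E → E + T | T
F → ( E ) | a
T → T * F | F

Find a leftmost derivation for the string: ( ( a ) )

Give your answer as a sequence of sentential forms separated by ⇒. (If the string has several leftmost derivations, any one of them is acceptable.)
Start with E.
Step 1: the leftmost non-terminal is E; apply E → T:  T
Step 2: the leftmost non-terminal is T; apply T → F:  F
Step 3: the leftmost non-terminal is F; apply F → ( E ):  ( E )
Step 4: the leftmost non-terminal is E; apply E → T:  ( T )
Step 5: the leftmost non-terminal is T; apply T → F:  ( F )
Step 6: the leftmost non-terminal is F; apply F → ( E ):  ( ( E ) )
Step 7: the leftmost non-terminal is E; apply E → T:  ( ( T ) )
Step 8: the leftmost non-terminal is T; apply T → F:  ( ( F ) )
Step 9: the leftmost non-terminal is F; apply F → a:  ( ( a ) )

Final answer: E ⇒ T ⇒ F ⇒ ( E ) ⇒ ( T ) ⇒ ( F ) ⇒ ( ( E ) ) ⇒ ( ( T ) ) ⇒ ( ( F ) ) ⇒ ( ( a ) )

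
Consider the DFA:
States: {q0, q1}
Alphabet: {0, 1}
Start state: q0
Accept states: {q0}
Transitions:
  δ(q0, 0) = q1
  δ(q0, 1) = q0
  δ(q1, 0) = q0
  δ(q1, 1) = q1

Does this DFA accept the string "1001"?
Processing string "1001":
  q0 --1--> q0
  q0 --0--> q1
  q1 --0--> q0
  q0 --1--> q0
Final state: q0
Accept states: {q0}
q0 is an accept state, so the string is accepted.

Final answer: Yes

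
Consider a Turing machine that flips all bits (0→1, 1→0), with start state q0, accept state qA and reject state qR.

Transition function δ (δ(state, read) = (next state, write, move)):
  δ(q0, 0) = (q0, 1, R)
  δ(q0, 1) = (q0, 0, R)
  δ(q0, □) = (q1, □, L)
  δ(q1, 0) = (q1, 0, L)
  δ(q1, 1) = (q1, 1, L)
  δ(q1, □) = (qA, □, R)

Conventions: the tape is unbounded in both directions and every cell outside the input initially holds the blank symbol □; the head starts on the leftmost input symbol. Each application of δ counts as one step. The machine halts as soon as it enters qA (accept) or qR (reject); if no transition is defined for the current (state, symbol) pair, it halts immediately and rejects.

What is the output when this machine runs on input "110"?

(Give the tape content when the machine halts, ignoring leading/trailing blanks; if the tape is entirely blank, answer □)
Step 0: [q0]110 (head at position 0)
Step 1: δ(q0, 1) = (q0, 0, R)  ⊢  0[q0]10 (head at position 1)
Step 2: δ(q0, 1) = (q0, 0, R)  ⊢  00[q0]0 (head at position 2)
Step 3: δ(q0, 0) = (q0, 1, R)  ⊢  001[q0]□ (head at position 3)
Step 4: δ(q0, □) = (q1, □, L)  ⊢  00[q1]1□ (head at position 2)
Step 5: δ(q1, 1) = (q1, 1, L)  ⊢  0[q1]01□ (head at position 1)
Step 6: δ(q1, 0) = (q1, 0, L)  ⊢  [q1]001□ (head at position 0)
Step 7: δ(q1, 0) = (q1, 0, L)  ⊢  [q1]□001□ (head at position -1)
Step 8: δ(q1, □) = (qA, □, R)  ⊢  □[qA]001□ (head at position 0)
The machine is in qA, so it halts and accepts.
Tape content when halted (ignoring surrounding blanks): 001

Final answer: Output: 001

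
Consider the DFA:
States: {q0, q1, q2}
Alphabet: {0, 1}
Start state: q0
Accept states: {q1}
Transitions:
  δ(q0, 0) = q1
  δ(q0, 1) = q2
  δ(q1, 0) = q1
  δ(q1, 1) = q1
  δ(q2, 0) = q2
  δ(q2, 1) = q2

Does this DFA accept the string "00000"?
Processing string "00000":
  q0 --0--> q1
  q1 --0--> q1
  q1 --0--> q1
  q1 --0--> q1
  q1 --0--> q1
Final state: q1
Accept states: {q1}
q1 is an accept state, so the string is accepted.

Final answer: Yes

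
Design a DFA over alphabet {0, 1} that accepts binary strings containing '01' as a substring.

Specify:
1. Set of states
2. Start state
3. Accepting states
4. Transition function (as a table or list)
One valid DFA (any DFA recognizing the same language is acceptable):
States: {q0, q1, q2}
Start: q0
Accepting: {q2}
Transitions (accepting states marked with *):
State | 0 | 1 | Accepting
-------------------------
q0    | q1 | q0 |  
q1    | q1 | q2 |  
q2    | q2 | q2 | *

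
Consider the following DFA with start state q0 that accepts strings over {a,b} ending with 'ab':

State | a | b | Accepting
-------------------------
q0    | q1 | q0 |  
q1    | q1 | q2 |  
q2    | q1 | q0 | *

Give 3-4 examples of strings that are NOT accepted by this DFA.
Any strings that end in a non-accepting state work; for example:
"aaa": q0 → q1 → q1 → q1; q1 is not accepting → rejected
"aaba": q0 → q1 → q1 → q2 → q1; q1 is not accepting → rejected
"abbb": q0 → q1 → q2 → q0 → q0; q0 is not accepting → rejected
"bbaa": q0 → q0 → q0 → q1 → q1; q1 is not accepting → rejected

Final answer: "aaa", "aaba", "abbb", "bbaa"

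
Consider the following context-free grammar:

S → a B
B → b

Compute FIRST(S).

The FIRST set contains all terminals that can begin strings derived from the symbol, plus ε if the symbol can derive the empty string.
S has the single production S → a B, whose right-hand side begins with the terminal a. So FIRST(S) = {a}.

Final answer: {a}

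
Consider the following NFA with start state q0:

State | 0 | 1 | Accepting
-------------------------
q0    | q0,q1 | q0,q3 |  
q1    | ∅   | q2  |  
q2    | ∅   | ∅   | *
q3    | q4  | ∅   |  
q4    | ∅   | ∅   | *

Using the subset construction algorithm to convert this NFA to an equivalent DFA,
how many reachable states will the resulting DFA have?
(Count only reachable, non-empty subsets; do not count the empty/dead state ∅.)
Start subset: {q0}
{q0}: on 0 → {q0, q1}, on 1 → {q0, q3}
{q0, q1}: on 0 → {q0, q1}, on 1 → {q0, q2, q3}
{q0, q3}: on 0 → {q0, q1, q4}, on 1 → {q0, q3}
{q0, q2, q3}: on 0 → {q0, q1, q4}, on 1 → {q0, q3}
{q0, q1, q4}: on 0 → {q0, q1}, on 1 → {q0, q2, q3}
Reachable non-empty subsets: {q0}, {q0, q1}, {q0, q3}, {q0, q2, q3}, {q0, q1, q4} — 5 in total.

Final answer: 5 states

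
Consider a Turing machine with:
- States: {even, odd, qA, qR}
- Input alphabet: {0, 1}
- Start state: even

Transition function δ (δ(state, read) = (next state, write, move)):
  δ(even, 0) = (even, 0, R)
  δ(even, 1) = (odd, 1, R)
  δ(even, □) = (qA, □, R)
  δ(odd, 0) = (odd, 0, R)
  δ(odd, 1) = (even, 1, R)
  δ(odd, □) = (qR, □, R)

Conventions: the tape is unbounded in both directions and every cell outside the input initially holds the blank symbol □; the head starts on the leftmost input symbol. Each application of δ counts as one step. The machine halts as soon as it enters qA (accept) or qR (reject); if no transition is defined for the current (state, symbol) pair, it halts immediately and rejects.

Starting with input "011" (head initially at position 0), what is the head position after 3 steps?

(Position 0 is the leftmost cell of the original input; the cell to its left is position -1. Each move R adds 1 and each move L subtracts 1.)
Step 0: [even]011 (head at position 0)
Step 1: δ(even, 0) = (even, 0, R)  ⊢  0[even]11 (head at position 1)
Step 2: δ(even, 1) = (odd, 1, R)  ⊢  01[odd]1 (head at position 2)
Step 3: δ(odd, 1) = (even, 1, R)  ⊢  011[even]□ (head at position 3)
Head position after 3 steps: 3

Final answer: Position 3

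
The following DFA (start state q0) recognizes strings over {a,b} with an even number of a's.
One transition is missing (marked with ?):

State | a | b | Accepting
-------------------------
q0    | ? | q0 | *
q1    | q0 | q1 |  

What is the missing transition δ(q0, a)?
q1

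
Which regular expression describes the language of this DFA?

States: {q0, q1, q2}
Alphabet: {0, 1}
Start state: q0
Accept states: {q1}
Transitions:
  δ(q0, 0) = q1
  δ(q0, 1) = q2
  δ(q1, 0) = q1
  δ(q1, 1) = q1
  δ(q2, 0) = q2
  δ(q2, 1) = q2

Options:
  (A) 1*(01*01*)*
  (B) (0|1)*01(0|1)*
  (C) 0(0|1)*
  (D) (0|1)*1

Testing sample strings against the DFA:
  '01010' -> accepted
  '100' -> rejected
  '100' -> rejected
  '0000' -> accepted
Checking each option for a counterexample:
  (A) 1*(01*01*)*: ε is rejected by the DFA but matches the regex → eliminated
  (B) (0|1)*01(0|1)*: '0' is accepted by the DFA but does not match the regex → eliminated
  (C) 0(0|1)*: agrees with the DFA on all strings of length ≤ 4
  (D) (0|1)*1: '0' is accepted by the DFA but does not match the regex → eliminated
Only (C) 0(0|1)* is consistent with the DFA.

Final answer: (C) 0(0|1)*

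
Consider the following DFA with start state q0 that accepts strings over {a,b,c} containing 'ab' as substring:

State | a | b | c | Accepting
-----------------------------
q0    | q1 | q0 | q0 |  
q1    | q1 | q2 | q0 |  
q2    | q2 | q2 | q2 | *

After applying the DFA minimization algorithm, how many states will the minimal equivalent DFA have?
All 3 states are reachable from q0, so none can be removed as unreachable.
Table-filling: first mark every (accepting, non-accepting) pair as distinguishable (accepting: {q2}; non-accepting: {q0, q1}).
Round 1: (q0, q1) on 'b' go to q0 and q2, already distinguishable → mark.
Every pair of states is distinguishable, so the DFA is already minimal.
Equivalence classes: {q0}, {q1}, {q2} → 3 states.

Final answer: 3 states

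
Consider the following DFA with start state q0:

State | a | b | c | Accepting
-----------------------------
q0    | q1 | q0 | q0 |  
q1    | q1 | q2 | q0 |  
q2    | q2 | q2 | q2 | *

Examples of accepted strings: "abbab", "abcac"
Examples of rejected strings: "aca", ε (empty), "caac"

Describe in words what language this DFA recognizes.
strings over {a,b,c} containing 'ab' as substring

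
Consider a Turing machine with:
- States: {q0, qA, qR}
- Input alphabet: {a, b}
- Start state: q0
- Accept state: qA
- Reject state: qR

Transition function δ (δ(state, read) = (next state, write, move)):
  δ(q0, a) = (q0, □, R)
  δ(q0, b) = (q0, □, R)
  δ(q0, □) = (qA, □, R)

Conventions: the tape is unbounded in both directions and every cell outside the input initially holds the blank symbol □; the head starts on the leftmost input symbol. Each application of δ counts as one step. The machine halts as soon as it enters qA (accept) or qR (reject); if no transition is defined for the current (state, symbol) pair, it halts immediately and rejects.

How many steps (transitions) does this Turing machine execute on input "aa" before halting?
Step 0: [q0]aa (head at position 0)
Step 1: δ(q0, a) = (q0, □, R)  ⊢  □[q0]a (head at position 1)
Step 2: δ(q0, a) = (q0, □, R)  ⊢  □□[q0]□ (head at position 2)
Step 3: δ(q0, □) = (qA, □, R)  ⊢  □□□[qA]□ (head at position 3)
The machine is in qA, so it halts and accepts.
Number of transitions executed: 3.

Final answer: 3 steps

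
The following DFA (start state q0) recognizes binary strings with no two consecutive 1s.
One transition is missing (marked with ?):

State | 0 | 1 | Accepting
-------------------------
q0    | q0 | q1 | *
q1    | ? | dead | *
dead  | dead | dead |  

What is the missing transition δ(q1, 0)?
q0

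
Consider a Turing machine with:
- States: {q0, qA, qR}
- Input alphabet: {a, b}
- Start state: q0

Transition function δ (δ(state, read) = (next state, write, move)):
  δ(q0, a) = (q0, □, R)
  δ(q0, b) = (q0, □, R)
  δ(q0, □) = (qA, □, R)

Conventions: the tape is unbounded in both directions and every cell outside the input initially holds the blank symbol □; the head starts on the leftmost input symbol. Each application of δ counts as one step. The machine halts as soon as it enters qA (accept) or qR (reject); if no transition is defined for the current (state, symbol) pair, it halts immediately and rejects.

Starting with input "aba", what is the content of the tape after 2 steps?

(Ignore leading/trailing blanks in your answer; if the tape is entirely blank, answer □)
Step 0: [q0]aba (head at position 0)
Step 1: δ(q0, a) = (q0, □, R)  ⊢  □[q0]ba (head at position 1)
Step 2: δ(q0, b) = (q0, □, R)  ⊢  □□[q0]a (head at position 2)
Tape after 2 steps (ignoring surrounding blanks): a

Final answer: Tape: a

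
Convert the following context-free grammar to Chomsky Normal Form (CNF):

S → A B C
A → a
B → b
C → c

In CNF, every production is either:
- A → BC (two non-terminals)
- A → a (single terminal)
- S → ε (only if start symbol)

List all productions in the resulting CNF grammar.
The grammar has no ε-productions or unit productions to eliminate.
A → a is already in CNF (single terminal) – keep it.
B → b is already in CNF (single terminal) – keep it.
C → c is already in CNF (single terminal) – keep it.
S → A B C has 3 symbols on the right: break it into binary productions S → A X0, X0 → B C.
Resulting CNF grammar (5 productions): A → a; B → b; C → c; S → A X0; X0 → B C

Final answer: A → a; B → b; C → c; S → A X0; X0 → B C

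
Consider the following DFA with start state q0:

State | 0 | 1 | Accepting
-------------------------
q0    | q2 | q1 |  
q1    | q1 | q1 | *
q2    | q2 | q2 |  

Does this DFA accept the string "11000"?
Start in q0.
Read '1': q0 → q1
Read '1': q1 → q1
Read '0': q1 → q1
Read '0': q1 → q1
Read '0': q1 → q1
Final state q1 is accepting, so the string is accepted.

Final answer: Yes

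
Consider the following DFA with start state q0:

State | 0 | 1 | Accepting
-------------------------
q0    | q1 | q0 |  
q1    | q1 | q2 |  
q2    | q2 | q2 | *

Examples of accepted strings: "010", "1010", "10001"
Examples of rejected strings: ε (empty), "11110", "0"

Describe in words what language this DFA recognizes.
binary strings containing '01' as a substring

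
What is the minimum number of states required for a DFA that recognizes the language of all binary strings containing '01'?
Language: binary strings containing '01'
Lower bound (Myhill–Nerode): the prefixes ε, 0, 01 are pairwise distinguishable:
  ε vs 01: suffix ε distinguishes them (ε is rejected, 01 is accepted)
  0 vs 01: suffix ε distinguishes them (0 is rejected, 01 is accepted)
  ε vs 0: suffix 1 distinguishes them (ε·1 = 1 is rejected, 0·1 = 01 is accepted)
So any DFA needs at least 3 states.
Upper bound: a DFA with 3 states exists (one state per class above: 'no progress', 'last symbol 0', and 'seen 01' (accepting sink)).
Minimum states: 3

Final answer: 3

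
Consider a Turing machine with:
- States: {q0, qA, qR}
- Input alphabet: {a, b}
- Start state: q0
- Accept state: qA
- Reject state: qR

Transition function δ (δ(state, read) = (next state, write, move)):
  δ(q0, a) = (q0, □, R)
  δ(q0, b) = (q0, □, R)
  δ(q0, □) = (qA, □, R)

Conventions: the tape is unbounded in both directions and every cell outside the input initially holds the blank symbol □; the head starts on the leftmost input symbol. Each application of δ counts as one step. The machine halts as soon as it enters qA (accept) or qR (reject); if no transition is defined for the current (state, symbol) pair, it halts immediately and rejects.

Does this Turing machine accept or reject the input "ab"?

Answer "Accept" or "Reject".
Step 0: [q0]ab (head at position 0)
Step 1: δ(q0, a) = (q0, □, R)  ⊢  □[q0]b (head at position 1)
Step 2: δ(q0, b) = (q0, □, R)  ⊢  □□[q0]□ (head at position 2)
Step 3: δ(q0, □) = (qA, □, R)  ⊢  □□□[qA]□ (head at position 3)
The machine is in qA, so it halts and accepts.

Final answer: Accept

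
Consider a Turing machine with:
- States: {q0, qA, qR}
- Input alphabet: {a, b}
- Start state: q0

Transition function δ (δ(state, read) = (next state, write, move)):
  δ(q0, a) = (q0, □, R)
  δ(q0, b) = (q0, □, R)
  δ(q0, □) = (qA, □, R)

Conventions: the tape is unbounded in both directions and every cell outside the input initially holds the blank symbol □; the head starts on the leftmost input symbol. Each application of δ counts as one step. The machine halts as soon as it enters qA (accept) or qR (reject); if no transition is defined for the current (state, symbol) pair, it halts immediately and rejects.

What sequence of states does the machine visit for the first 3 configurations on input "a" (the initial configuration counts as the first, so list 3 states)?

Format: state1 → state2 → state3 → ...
Step 0: [q0]a (head at position 0)
Step 1: δ(q0, a) = (q0, □, R)  ⊢  □[q0]□ (head at position 1)
Step 2: δ(q0, □) = (qA, □, R)  ⊢  □□[qA]□ (head at position 2)
Reading off the states of these 3 configurations: q0 → q0 → qA

Final answer: q0 → q0 → qA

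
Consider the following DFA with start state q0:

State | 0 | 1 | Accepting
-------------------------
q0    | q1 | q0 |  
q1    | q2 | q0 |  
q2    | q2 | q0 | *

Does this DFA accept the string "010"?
Start in q0.
Read '0': q0 → q1
Read '1': q1 → q0
Read '0': q0 → q1
Final state q1 is not accepting, so the string is rejected.

Final answer: No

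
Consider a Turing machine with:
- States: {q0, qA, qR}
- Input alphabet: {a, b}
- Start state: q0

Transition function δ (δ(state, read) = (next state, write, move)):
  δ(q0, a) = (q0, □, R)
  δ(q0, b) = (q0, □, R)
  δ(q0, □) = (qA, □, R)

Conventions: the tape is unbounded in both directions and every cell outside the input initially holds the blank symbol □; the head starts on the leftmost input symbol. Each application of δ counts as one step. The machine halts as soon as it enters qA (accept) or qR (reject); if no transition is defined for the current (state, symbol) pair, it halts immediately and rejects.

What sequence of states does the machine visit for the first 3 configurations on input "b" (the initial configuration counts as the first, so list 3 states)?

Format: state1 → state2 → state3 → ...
Step 0: [q0]b (head at position 0)
Step 1: δ(q0, b) = (q0, □, R)  ⊢  □[q0]□ (head at position 1)
Step 2: δ(q0, □) = (qA, □, R)  ⊢  □□[qA]□ (head at position 2)
Reading off the states of these 3 configurations: q0 → q0 → qA

Final answer: q0 → q0 → qA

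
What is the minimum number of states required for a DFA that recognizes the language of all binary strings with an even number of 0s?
Language: binary strings with an even number of 0s
Lower bound (Myhill–Nerode): the prefixes ε, 0 are pairwise distinguishable:
  ε vs 0: suffix ε distinguishes them (ε has zero 0s (accepted), 0 has one 0 (rejected))
So any DFA needs at least 2 states.
Upper bound: a DFA with 2 states exists (one state per class above).
Minimum states: 2

Final answer: 2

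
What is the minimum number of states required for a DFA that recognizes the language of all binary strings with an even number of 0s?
Language: binary strings with an even number of 0s
Lower bound (Myhill–Nerode): the prefixes ε, 0 are pairwise distinguishable:
  ε vs 0: suffix ε distinguishes them (ε has zero 0s (accepted), 0 has one 0 (rejected))
So any DFA needs at least 2 states.
Upper bound: a DFA with 2 states exists (one state per class above).
Minimum states: 2

Final answer: 2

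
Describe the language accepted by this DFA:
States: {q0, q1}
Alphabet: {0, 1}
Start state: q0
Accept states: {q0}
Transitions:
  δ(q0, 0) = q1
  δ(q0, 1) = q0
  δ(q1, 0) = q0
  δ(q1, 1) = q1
Analyzing the DFA structure:
Start state: q0
Accept states: {q0}
Interpreting what each state remembers (checking against the transitions):
  q0: an even number of 0s has been read so far
  q1: an odd number of 0s has been read so far
  δ(q0, 0): in q0 (an even number of 0s has been read so far), after reading 0 we have: an odd number of 0s has been read so far → q1
  δ(q0, 1): in q0 (an even number of 0s has been read so far), after reading 1 we have: an even number of 0s has been read so far → q0
  δ(q1, 0): in q1 (an odd number of 0s has been read so far), after reading 0 we have: an even number of 0s has been read so far → q0
  δ(q1, 1): in q1 (an odd number of 0s has been read so far), after reading 1 we have: an odd number of 0s has been read so far → q1
A string is accepted iff it ends in {q0}, i.e. an even number of 0s has been read so far.
Language: All binary strings with an even number of 0s

Final answer: All binary strings with an even number of 0s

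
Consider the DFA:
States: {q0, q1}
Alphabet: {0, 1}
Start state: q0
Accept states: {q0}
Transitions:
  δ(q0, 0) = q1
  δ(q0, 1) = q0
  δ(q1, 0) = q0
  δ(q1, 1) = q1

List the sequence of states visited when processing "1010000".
Starting at q0
Read '1': q0 -> q0
Read '0': q0 -> q1
Read '1': q1 -> q1
Read '0': q1 -> q0
Read '0': q0 -> q1
Read '0': q1 -> q0
Read '0': q0 -> q1

Final answer: q0 -> q0 -> q1 -> q1 -> q0 -> q1 -> q0 -> q1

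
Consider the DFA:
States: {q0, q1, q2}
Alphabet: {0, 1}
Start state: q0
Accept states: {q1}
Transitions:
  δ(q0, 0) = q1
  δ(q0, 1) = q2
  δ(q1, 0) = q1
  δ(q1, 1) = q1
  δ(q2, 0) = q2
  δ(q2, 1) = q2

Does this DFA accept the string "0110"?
Processing string "0110":
  q0 --0--> q1
  q1 --1--> q1
  q1 --1--> q1
  q1 --0--> q1
Final state: q1
Accept states: {q1}
q1 is an accept state, so the string is accepted.

Final answer: Yes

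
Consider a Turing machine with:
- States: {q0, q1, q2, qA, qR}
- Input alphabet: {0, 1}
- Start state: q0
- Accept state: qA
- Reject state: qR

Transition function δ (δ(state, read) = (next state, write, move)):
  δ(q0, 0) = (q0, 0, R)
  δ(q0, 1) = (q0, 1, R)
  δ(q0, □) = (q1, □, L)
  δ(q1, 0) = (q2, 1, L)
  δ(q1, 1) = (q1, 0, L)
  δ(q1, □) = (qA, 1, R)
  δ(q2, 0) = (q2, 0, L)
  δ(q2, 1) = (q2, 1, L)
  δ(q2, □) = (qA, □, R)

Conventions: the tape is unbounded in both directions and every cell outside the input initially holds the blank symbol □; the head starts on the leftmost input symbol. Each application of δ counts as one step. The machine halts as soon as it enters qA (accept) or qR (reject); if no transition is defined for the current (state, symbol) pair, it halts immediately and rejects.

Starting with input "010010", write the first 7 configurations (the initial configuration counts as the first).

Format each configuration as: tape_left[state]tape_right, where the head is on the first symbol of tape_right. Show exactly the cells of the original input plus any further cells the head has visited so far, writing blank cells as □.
Step 0: [q0]010010 (head at position 0)
Step 1: δ(q0, 0) = (q0, 0, R)  ⊢  0[q0]10010 (head at position 1)
Step 2: δ(q0, 1) = (q0, 1, R)  ⊢  01[q0]0010 (head at position 2)
Step 3: δ(q0, 0) = (q0, 0, R)  ⊢  010[q0]010 (head at position 3)
Step 4: δ(q0, 0) = (q0, 0, R)  ⊢  0100[q0]10 (head at position 4)
Step 5: δ(q0, 1) = (q0, 1, R)  ⊢  01001[q0]0 (head at position 5)
Step 6: δ(q0, 0) = (q0, 0, R)  ⊢  010010[q0]□ (head at position 6)

Final answer: [q0]010010 ⊢ 0[q0]10010 ⊢ 01[q0]0010 ⊢ 010[q0]010 ⊢ 0100[q0]10 ⊢ 01001[q0]0 ⊢ 010010[q0]□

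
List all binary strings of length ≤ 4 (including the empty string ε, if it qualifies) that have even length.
Checking every binary string of length 0 to 4:
  Length 0: accepted: ε | rejected: (none)
  Length 1: accepted: (none) | rejected: 0, 1
  Length 2: accepted: 00, 01, 10, 11 | rejected: (none)
  Length 3: accepted: (none) | rejected: 000, 001, 010, 011, 100, 101, 110, 111
  Length 4: accepted: 0000, 0001, 0010, 0011, 0100, 0101, 0110, 0111, 1000, 1001, 1010, 1011, 1100, 1101, 1110, 1111 | rejected: (none)
Total: 21 string(s).

Final answer: ε, 00, 01, 10, 11, 0000, 0001, 0010, 0011, 0100, 0101, 0110, 0111, 1000, 1001, 1010, 1011, 1100, 1101, 1110, 1111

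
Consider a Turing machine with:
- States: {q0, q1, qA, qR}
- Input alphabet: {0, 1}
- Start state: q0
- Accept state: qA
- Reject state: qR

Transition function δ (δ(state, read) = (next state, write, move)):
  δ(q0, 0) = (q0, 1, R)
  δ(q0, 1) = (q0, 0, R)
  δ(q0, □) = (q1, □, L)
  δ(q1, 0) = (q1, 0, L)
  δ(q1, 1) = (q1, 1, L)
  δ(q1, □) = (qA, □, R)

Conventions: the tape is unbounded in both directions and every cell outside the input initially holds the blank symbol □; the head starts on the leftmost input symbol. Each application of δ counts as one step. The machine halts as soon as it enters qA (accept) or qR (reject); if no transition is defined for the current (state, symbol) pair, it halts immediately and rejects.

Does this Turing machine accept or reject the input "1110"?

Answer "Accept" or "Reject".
Step 0: [q0]1110 (head at position 0)
Step 1: δ(q0, 1) = (q0, 0, R)  ⊢  0[q0]110 (head at position 1)
Step 2: δ(q0, 1) = (q0, 0, R)  ⊢  00[q0]10 (head at position 2)
Step 3: δ(q0, 1) = (q0, 0, R)  ⊢  000[q0]0 (head at position 3)
Step 4: δ(q0, 0) = (q0, 1, R)  ⊢  0001[q0]□ (head at position 4)
Step 5: δ(q0, □) = (q1, □, L)  ⊢  000[q1]1□ (head at position 3)
Step 6: δ(q1, 1) = (q1, 1, L)  ⊢  00[q1]01□ (head at position 2)
Step 7: δ(q1, 0) = (q1, 0, L)  ⊢  0[q1]001□ (head at position 1)
Step 8: δ(q1, 0) = (q1, 0, L)  ⊢  [q1]0001□ (head at position 0)
Step 9: δ(q1, 0) = (q1, 0, L)  ⊢  [q1]□0001□ (head at position -1)
Step 10: δ(q1, □) = (qA, □, R)  ⊢  □[qA]0001□ (head at position 0)
The machine is in qA, so it halts and accepts.

Final answer: Accept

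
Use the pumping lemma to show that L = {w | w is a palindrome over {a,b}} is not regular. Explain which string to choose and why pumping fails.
Language: L = {w | w is a palindrome over {a,b}} (strings that read the same forwards and backwards)
Step 1: Assume for contradiction that L is regular, with pumping length p.
Step 2: Choose s = a^p b a^p. Then s ∈ L (it reads the same forwards and backwards) and |s| ≥ p.
Step 3: Consider any decomposition s = xyz with |xy| ≤ p and |y| > 0. Since |xy| ≤ p and the first p symbols of s are all a's, y = a^k for some k with 1 ≤ k ≤ p.
Step 4: Pumping up (i = 2): xy²z = a^(p+k) b a^p. Its reverse is a^p b a^(p+k) ≠ a^(p+k) b a^p (the single b is no longer in the middle), so xy²z is not a palindrome and xy²z ∉ L.
This contradicts the pumping lemma, so L is not regular.

Final answer: Choose s = a^p b a^p. Since |xy| ≤ p, y = a^k with k ≥ 1. Then xy²z = a^(p+k) b a^p is not a palindrome, so ∉ L.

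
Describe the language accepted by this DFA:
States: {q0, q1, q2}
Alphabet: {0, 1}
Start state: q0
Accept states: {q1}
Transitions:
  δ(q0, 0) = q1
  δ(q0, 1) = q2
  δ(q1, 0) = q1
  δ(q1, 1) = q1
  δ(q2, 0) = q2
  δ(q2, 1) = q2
Analyzing the DFA structure:
Start state: q0
Accept states: {q1}
Interpreting what each state remembers (checking against the transitions):
  q0: nothing has been read yet
  q1: the first symbol was 0
  q2: the first symbol was 1 (trap state)
  δ(q0, 0): in q0 (nothing has been read yet), after reading 0 we have: the first symbol was 0 → q1
  δ(q0, 1): in q0 (nothing has been read yet), after reading 1 we have: the first symbol was 1 (trap state) → q2
  δ(q1, 0): in q1 (the first symbol was 0), after reading 0 we have: the first symbol was 0 → q1
  δ(q1, 1): in q1 (the first symbol was 0), after reading 1 we have: the first symbol was 0 → q1
  δ(q2, 0): in q2 (the first symbol was 1 (trap state)), after reading 0 we have: the first symbol was 1 (trap state) → q2
  δ(q2, 1): in q2 (the first symbol was 1 (trap state)), after reading 1 we have: the first symbol was 1 (trap state) → q2
A string is accepted iff it ends in {q1}, i.e. the first symbol was 0.
Language: All binary strings starting with 0

Final answer: All binary strings starting with 0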